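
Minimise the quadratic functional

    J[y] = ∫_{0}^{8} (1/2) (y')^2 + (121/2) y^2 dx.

The Lagrangian is L = (1/2) (y')^2 + (121/2) y^2.
Compute ∂L/∂y = 121y, ∂L/∂y' = y'.
The Euler-Lagrange equation d/dx(∂L/∂y') − ∂L/∂y = 0 reduces to
    y'' − 121 y = 0.
Its general solution is
    y(x) = A e^(11x) + B e^(−11x),
with A, B fixed by the endpoint conditions.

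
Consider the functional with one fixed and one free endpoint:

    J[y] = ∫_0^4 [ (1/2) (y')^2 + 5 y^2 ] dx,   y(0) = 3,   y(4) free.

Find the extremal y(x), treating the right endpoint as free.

The Lagrangian L = (1/2) (y')^2 + 5 y^2 gives
    ∂L/∂y = 10 y,   ∂L/∂y' = y'.
Euler-Lagrange: y'' − 10 y = 0.
With k = sqrt(10), the general solution is
    y(x) = A cosh(sqrt(10) x) + B sinh(sqrt(10) x).
Fixed left endpoint y(0) = 3 ⇒ A = 3.
The right endpoint x = 4 is free, so the natural (transversality) condition is ∂L/∂y' |_{x=4} = 0, i.e. y'(4) = 0.
Compute y'(x) = A k sinh(k x) + B k cosh(k x), so
    y'(4) = A k sinh(k·4) + B k cosh(k·4) = 0
    ⇒ B = −A tanh(k·4) = − 3 tanh(sqrt(10)·4).
Therefore the extremal is
    y(x) = 3 cosh(sqrt(10) x) − 3 tanh(sqrt(10)·4) sinh(sqrt(10) x).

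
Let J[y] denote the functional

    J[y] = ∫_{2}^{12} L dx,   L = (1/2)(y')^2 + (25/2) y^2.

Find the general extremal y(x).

The Lagrangian is L = (1/2)(y')^2 + (25/2) y^2.
∂L/∂y = 25y.
∂L/∂y' = y'.
The Euler-Lagrange equation d/dx(∂L/∂y') − ∂L/∂y = 0 becomes:
    y'' - 25 y = 0
General solution: y(x) = A e^(5x) + B e^(-5x), where A and B are arbitrary constants fixed by the endpoint conditions.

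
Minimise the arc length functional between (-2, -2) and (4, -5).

Arc-length functional: J[y] = ∫ sqrt(1 + (y')^2) dx.
Lagrangian L = sqrt(1 + (y')^2) has no explicit y dependence, so ∂L/∂y = 0 and the Euler-Lagrange equation gives
    d/dx( y' / sqrt(1 + (y')^2) ) = 0  ⇒  y' / sqrt(1 + (y')^2) = const.
Hence y' is constant, so y(x) is affine.
Fitting the endpoints (-2, -2) and (4, -5):
    slope m = ((-5) − (-2)) / (4 − (-2)) = -1/2,
    intercept c = (-2) − m·(-2) = -3.
Extremal: y(x) = (-1/2) x - 3.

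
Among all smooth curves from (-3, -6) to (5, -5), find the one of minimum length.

Arc-length functional: J[y] = ∫ sqrt(1 + (y')^2) dx.
Lagrangian L = sqrt(1 + (y')^2) has no explicit y dependence, so ∂L/∂y = 0 and the Euler-Lagrange equation gives
    d/dx( y' / sqrt(1 + (y')^2) ) = 0  ⇒  y' / sqrt(1 + (y')^2) = const.
Hence y' is constant, so y(x) is affine.
Fitting the endpoints (-3, -6) and (5, -5):
    slope m = ((-5) − (-6)) / (5 − (-3)) = 1/8,
    intercept c = (-6) − m·(-3) = -45/8.
Extremal: y(x) = (1/8) x - 45/8.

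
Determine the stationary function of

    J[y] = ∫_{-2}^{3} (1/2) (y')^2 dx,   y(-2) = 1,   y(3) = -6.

The Lagrangian is L = (1/2) (y')^2.
Compute ∂L/∂y = 0, ∂L/∂y' = y'.
The Euler-Lagrange equation d/dx(∂L/∂y') − ∂L/∂y = 0 reduces to
    y'' = 0.
Its general solution is
    y(x) = A x + B,
with A, B fixed by the endpoint conditions.
Applying the endpoint conditions y(-2) = 1 and y(3) = -6: solve A·-2 + B = 1 and A·3 + B = -6. Subtracting gives A(3 − -2) = -6 − 1, so A = -7/5, and B = 1 − A·-2 = -9/5. Therefore
    y(x) = (-7/5) x - 9/5.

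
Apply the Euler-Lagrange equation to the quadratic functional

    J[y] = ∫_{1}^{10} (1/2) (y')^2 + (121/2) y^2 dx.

The Lagrangian is L = (1/2) (y')^2 + (121/2) y^2.
Compute ∂L/∂y = 121y, ∂L/∂y' = y'.
The Euler-Lagrange equation d/dx(∂L/∂y') − ∂L/∂y = 0 reduces to
    y'' − 121 y = 0.
Its general solution is
    y(x) = A e^(11x) + B e^(−11x),
with A, B fixed by the endpoint conditions.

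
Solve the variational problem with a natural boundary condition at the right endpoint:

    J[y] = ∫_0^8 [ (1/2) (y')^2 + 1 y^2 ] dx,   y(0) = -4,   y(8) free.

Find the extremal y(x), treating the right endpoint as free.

The Lagrangian L = (1/2) (y')^2 + 1 y^2 gives
    ∂L/∂y = 2 y,   ∂L/∂y' = y'.
Euler-Lagrange: y'' − 2 y = 0.
With k = sqrt(2), the general solution is
    y(x) = A cosh(sqrt(2) x) + B sinh(sqrt(2) x).
Fixed left endpoint y(0) = -4 ⇒ A = -4.
The right endpoint x = 8 is free, so the natural (transversality) condition is ∂L/∂y' |_{x=8} = 0, i.e. y'(8) = 0.
Compute y'(x) = A k sinh(k x) + B k cosh(k x), so
    y'(8) = A k sinh(k·8) + B k cosh(k·8) = 0
    ⇒ B = −A tanh(k·8) = 4 tanh(sqrt(2)·8).
Therefore the extremal is
    y(x) = −4 cosh(sqrt(2) x) + 4 tanh(sqrt(2)·8) sinh(sqrt(2) x).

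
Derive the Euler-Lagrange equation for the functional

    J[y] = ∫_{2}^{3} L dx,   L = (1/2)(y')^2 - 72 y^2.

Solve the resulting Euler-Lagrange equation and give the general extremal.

The Lagrangian is L = (1/2)(y')^2 - 72 y^2.
∂L/∂y = -144y.
∂L/∂y' = y'.
The Euler-Lagrange equation d/dx(∂L/∂y') − ∂L/∂y = 0 becomes:
    y'' + 144 y = 0
General solution: y(x) = A sin(12x) + B cos(12x), where A and B are arbitrary constants fixed by the endpoint conditions.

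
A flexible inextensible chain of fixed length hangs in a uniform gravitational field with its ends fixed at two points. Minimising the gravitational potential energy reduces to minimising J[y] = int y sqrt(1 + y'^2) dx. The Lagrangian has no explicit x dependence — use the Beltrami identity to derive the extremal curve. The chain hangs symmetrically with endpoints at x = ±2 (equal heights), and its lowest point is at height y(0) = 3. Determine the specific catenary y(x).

The Lagrangian L(y, y') = y sqrt(1 + y'^2) has no explicit x dependence, so the Beltrami identity applies:
    L − y' ∂L/∂y' = C.
Compute ∂L/∂y' = y · y' / sqrt(1 + y'^2). Then
    L − y' ∂L/∂y'
    = y sqrt(1 + y'^2) − y · y'^2 / sqrt(1 + y'^2)
    = y (1 + y'^2 − y'^2) / sqrt(1 + y'^2)
    = y / sqrt(1 + y'^2) = C.
Squaring gives y^2 = C^2 (1 + y'^2), i.e.
    y'^2 = y^2 / C^2 − 1.
Separating variables,
    dy / sqrt(y^2 − C^2) = dx / C,
and integrating gives arccosh(y / C) = (x − a)/C, so
    y(x) = C cosh((x − a)/C),
the catenary. The constants C and a are fixed by the two endpoint conditions (and, for the hanging-chain problem, the length constraint selects C).
Now fit the given data. The endpoints x = ±2 are symmetric at equal height, so the catenary is even about its minimum: a = 0 and y(x) = C cosh(x/C). The lowest point is y(0) = C cosh(0) = C, and we are told y(0) = 3, so C = 3. Therefore
    y(x) = 3 cosh(x/3),
and at the endpoints
    y(±2) = 3 cosh(2/3).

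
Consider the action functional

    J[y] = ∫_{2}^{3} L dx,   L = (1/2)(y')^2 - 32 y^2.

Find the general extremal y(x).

The Lagrangian is L = (1/2)(y')^2 - 32 y^2.
∂L/∂y = -64y.
∂L/∂y' = y'.
The Euler-Lagrange equation d/dx(∂L/∂y') − ∂L/∂y = 0 becomes:
    y'' + 64 y = 0
General solution: y(x) = A sin(8x) + B cos(8x), where A and B are arbitrary constants fixed by the endpoint conditions.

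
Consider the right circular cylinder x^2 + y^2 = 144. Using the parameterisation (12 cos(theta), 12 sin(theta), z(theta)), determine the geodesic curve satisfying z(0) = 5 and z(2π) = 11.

Parameterise the cylinder of radius R = 12 as
    r(θ) = (12 cos θ, 12 sin θ, z(θ)).
The arc-length element is
    ds = sqrt(144 + (dz/dθ)^2) dθ,
so the Lagrangian is L = sqrt(144 + z'^2).
L depends on z' only, not on z or θ, so ∂L/∂z = 0 and
    ∂L/∂z' = z' / sqrt(144 + z'^2).
The Euler-Lagrange equation gives
    d/dθ( z' / sqrt(144 + z'^2) ) = 0,
so z' is constant. Integrating once:
    z(θ) = a θ + b,
a helix on the cylinder (a straight line when the cylinder is unrolled). The constants a, b are determined by the endpoint conditions.
With endpoint conditions z(0) = 5 and z(2π) = 11: from z(0) = b we get b = 5, and a·2π + 5 = 11 gives a = 3/π, so
    z(θ) = (3/π) θ + 5.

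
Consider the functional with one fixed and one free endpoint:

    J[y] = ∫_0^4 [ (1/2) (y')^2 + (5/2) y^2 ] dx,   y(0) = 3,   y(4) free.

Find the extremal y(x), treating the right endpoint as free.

The Lagrangian L = (1/2) (y')^2 + (5/2) y^2 gives
    ∂L/∂y = 5 y,   ∂L/∂y' = y'.
Euler-Lagrange: y'' − 5 y = 0.
With k = sqrt(5), the general solution is
    y(x) = A cosh(sqrt(5) x) + B sinh(sqrt(5) x).
Fixed left endpoint y(0) = 3 ⇒ A = 3.
The right endpoint x = 4 is free, so the natural (transversality) condition is ∂L/∂y' |_{x=4} = 0, i.e. y'(4) = 0.
Compute y'(x) = A k sinh(k x) + B k cosh(k x), so
    y'(4) = A k sinh(k·4) + B k cosh(k·4) = 0
    ⇒ B = −A tanh(k·4) = − 3 tanh(sqrt(5)·4).
Therefore the extremal is
    y(x) = 3 cosh(sqrt(5) x) − 3 tanh(sqrt(5)·4) sinh(sqrt(5) x).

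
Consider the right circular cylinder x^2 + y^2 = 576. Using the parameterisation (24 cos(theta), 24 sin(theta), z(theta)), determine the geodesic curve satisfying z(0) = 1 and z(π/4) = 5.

Parameterise the cylinder of radius R = 24 as
    r(θ) = (24 cos θ, 24 sin θ, z(θ)).
The arc-length element is
    ds = sqrt(576 + (dz/dθ)^2) dθ,
so the Lagrangian is L = sqrt(576 + z'^2).
L depends on z' only, not on z or θ, so ∂L/∂z = 0 and
    ∂L/∂z' = z' / sqrt(576 + z'^2).
The Euler-Lagrange equation gives
    d/dθ( z' / sqrt(576 + z'^2) ) = 0,
so z' is constant. Integrating once:
    z(θ) = a θ + b,
a helix on the cylinder (a straight line when the cylinder is unrolled). The constants a, b are determined by the endpoint conditions.
With endpoint conditions z(0) = 1 and z(π/4) = 5: from z(0) = b we get b = 1, and a·π/4 + 1 = 5 gives a = 16/π, so
    z(θ) = (16/π) θ + 1.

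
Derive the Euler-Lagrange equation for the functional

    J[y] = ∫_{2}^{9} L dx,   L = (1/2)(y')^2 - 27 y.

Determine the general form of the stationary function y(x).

The Lagrangian is L = (1/2)(y')^2 - 27 y.
∂L/∂y = -27.
∂L/∂y' = y'.
The Euler-Lagrange equation d/dx(∂L/∂y') − ∂L/∂y = 0 becomes:
    y'' + 27 = 0
General solution: y(x) = -(27/2) x^2 + A x + B, where A and B are arbitrary constants fixed by the endpoint conditions.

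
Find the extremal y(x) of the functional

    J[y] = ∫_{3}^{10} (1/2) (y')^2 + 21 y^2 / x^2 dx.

The Lagrangian is L = (1/2) (y')^2 + 21 y^2 / x^2.
Compute ∂L/∂y = 42y/x^2, ∂L/∂y' = y'.
The Euler-Lagrange equation d/dx(∂L/∂y') − ∂L/∂y = 0 reduces to
    y'' − 42/x^2 · y = 0  (x > 0).
Its general solution is
    y(x) = A x^7 + B x^(-6),
with A, B fixed by the endpoint conditions.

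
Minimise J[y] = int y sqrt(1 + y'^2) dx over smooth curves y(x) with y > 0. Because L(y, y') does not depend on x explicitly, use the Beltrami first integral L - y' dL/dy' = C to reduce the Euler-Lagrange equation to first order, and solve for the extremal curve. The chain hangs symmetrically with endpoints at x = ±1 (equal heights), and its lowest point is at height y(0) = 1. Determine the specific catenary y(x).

The Lagrangian L(y, y') = y sqrt(1 + y'^2) has no explicit x dependence, so the Beltrami identity applies:
    L − y' ∂L/∂y' = C.
Compute ∂L/∂y' = y · y' / sqrt(1 + y'^2). Then
    L − y' ∂L/∂y'
    = y sqrt(1 + y'^2) − y · y'^2 / sqrt(1 + y'^2)
    = y (1 + y'^2 − y'^2) / sqrt(1 + y'^2)
    = y / sqrt(1 + y'^2) = C.
Squaring gives y^2 = C^2 (1 + y'^2), i.e.
    y'^2 = y^2 / C^2 − 1.
Separating variables,
    dy / sqrt(y^2 − C^2) = dx / C,
and integrating gives arccosh(y / C) = (x − a)/C, so
    y(x) = C cosh((x − a)/C),
the catenary. The constants C and a are fixed by the two endpoint conditions (and, for the hanging-chain problem, the length constraint selects C).
Now fit the given data. The endpoints x = ±1 are symmetric at equal height, so the catenary is even about its minimum: a = 0 and y(x) = C cosh(x/C). The lowest point is y(0) = C cosh(0) = C, and we are told y(0) = 1, so C = 1. Therefore
    y(x) = cosh(x),
and at the endpoints
    y(±1) = cosh(1).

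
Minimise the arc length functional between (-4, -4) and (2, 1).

Arc-length functional: J[y] = ∫ sqrt(1 + (y')^2) dx.
Lagrangian L = sqrt(1 + (y')^2) has no explicit y dependence, so ∂L/∂y = 0 and the Euler-Lagrange equation gives
    d/dx( y' / sqrt(1 + (y')^2) ) = 0  ⇒  y' / sqrt(1 + (y')^2) = const.
Hence y' is constant, so y(x) is affine.
Fitting the endpoints (-4, -4) and (2, 1):
    slope m = (1 − (-4)) / (2 − (-4)) = 5/6,
    intercept c = (-4) − m·(-4) = -2/3.
Extremal: y(x) = (5/6) x - 2/3.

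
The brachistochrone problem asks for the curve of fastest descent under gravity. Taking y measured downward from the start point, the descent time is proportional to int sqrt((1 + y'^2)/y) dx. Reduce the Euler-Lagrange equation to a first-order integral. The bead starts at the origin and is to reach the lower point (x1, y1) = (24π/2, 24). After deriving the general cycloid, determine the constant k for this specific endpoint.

The Lagrangian L = sqrt((1 + y'^2) / y) has no explicit x dependence, so the Beltrami identity applies:
    L − y' ∂L/∂y' = C.
Compute ∂L/∂y' = y' / sqrt(y (1 + y'^2)).
Substitute:
    sqrt((1 + y'^2)/y) − y'·y' / sqrt(y (1 + y'^2))
    = (1 + y'^2) / sqrt(y (1 + y'^2)) − y'^2 / sqrt(y (1 + y'^2))
    = 1 / sqrt(y (1 + y'^2)) = C.
Squaring and rearranging gives the first integral
    y (1 + y'^2) = 1/C^2 =: k   (constant).
Solving this first-order ODE by the substitution
    y = (k/2)(1 − cos θ)
yields the cycloid parameterisation
    x(θ) = (k/2)(θ − sin θ),   y(θ) = (k/2)(1 − cos θ).
The constant k is fixed by the endpoint condition.
Now fit the given lower endpoint (x1, y1) = (24π/2, 24). At the bottom of the first arch (θ = π), the parametric equations give
    y(π) = (k/2)(1 − cos π) = k,
    x(π) = (k/2)(π − sin π) = kπ/2.
Matching y(π) = 24 gives k = 24, consistent with x(π) = 24π/2. Therefore the specific cycloid is
    x(θ) = (24/2)(θ − sin θ),   y(θ) = (24/2)(1 − cos θ).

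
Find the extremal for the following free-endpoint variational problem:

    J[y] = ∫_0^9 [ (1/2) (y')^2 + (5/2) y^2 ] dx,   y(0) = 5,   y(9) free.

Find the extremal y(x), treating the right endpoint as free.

The Lagrangian L = (1/2) (y')^2 + (5/2) y^2 gives
    ∂L/∂y = 5 y,   ∂L/∂y' = y'.
Euler-Lagrange: y'' − 5 y = 0.
With k = sqrt(5), the general solution is
    y(x) = A cosh(sqrt(5) x) + B sinh(sqrt(5) x).
Fixed left endpoint y(0) = 5 ⇒ A = 5.
The right endpoint x = 9 is free, so the natural (transversality) condition is ∂L/∂y' |_{x=9} = 0, i.e. y'(9) = 0.
Compute y'(x) = A k sinh(k x) + B k cosh(k x), so
    y'(9) = A k sinh(k·9) + B k cosh(k·9) = 0
    ⇒ B = −A tanh(k·9) = − 5 tanh(sqrt(5)·9).
Therefore the extremal is
    y(x) = 5 cosh(sqrt(5) x) − 5 tanh(sqrt(5)·9) sinh(sqrt(5) x).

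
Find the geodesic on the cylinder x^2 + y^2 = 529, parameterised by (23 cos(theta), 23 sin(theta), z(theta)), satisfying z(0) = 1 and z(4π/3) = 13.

Parameterise the cylinder of radius R = 23 as
    r(θ) = (23 cos θ, 23 sin θ, z(θ)).
The arc-length element is
    ds = sqrt(529 + (dz/dθ)^2) dθ,
so the Lagrangian is L = sqrt(529 + z'^2).
L depends on z' only, not on z or θ, so ∂L/∂z = 0 and
    ∂L/∂z' = z' / sqrt(529 + z'^2).
The Euler-Lagrange equation gives
    d/dθ( z' / sqrt(529 + z'^2) ) = 0,
so z' is constant. Integrating once:
    z(θ) = a θ + b,
a helix on the cylinder (a straight line when the cylinder is unrolled). The constants a, b are determined by the endpoint conditions.
With endpoint conditions z(0) = 1 and z(4π/3) = 13: from z(0) = b we get b = 1, and a·4π/3 + 1 = 13 gives a = 9/π, so
    z(θ) = (9/π) θ + 1.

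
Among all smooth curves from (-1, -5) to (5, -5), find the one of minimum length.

Arc-length functional: J[y] = ∫ sqrt(1 + (y')^2) dx.
Lagrangian L = sqrt(1 + (y')^2) has no explicit y dependence, so ∂L/∂y = 0 and the Euler-Lagrange equation gives
    d/dx( y' / sqrt(1 + (y')^2) ) = 0  ⇒  y' / sqrt(1 + (y')^2) = const.
Hence y' is constant, so y(x) is affine.
Fitting the endpoints (-1, -5) and (5, -5):
    slope m = ((-5) − (-5)) / (5 − (-1)) = 0,
    intercept c = (-5) − m·(-1) = -5.
Extremal: y(x) = -5.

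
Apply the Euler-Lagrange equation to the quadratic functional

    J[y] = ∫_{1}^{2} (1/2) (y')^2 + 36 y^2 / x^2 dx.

The Lagrangian is L = (1/2) (y')^2 + 36 y^2 / x^2.
Compute ∂L/∂y = 72y/x^2, ∂L/∂y' = y'.
The Euler-Lagrange equation d/dx(∂L/∂y') − ∂L/∂y = 0 reduces to
    y'' − 72/x^2 · y = 0  (x > 0).
Its general solution is
    y(x) = A x^9 + B x^(-8),
with A, B fixed by the endpoint conditions.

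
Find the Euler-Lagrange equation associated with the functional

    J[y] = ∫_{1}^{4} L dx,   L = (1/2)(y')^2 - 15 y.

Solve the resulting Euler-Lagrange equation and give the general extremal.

The Lagrangian is L = (1/2)(y')^2 - 15 y.
∂L/∂y = -15.
∂L/∂y' = y'.
The Euler-Lagrange equation d/dx(∂L/∂y') − ∂L/∂y = 0 becomes:
    y'' + 15 = 0
General solution: y(x) = -(15/2) x^2 + A x + B, where A and B are arbitrary constants fixed by the endpoint conditions.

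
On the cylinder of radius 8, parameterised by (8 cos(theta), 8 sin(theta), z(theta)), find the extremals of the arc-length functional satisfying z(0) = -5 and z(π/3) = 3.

Parameterise the cylinder of radius R = 8 as
    r(θ) = (8 cos θ, 8 sin θ, z(θ)).
The arc-length element is
    ds = sqrt(64 + (dz/dθ)^2) dθ,
so the Lagrangian is L = sqrt(64 + z'^2).
L depends on z' only, not on z or θ, so ∂L/∂z = 0 and
    ∂L/∂z' = z' / sqrt(64 + z'^2).
The Euler-Lagrange equation gives
    d/dθ( z' / sqrt(64 + z'^2) ) = 0,
so z' is constant. Integrating once:
    z(θ) = a θ + b,
a helix on the cylinder (a straight line when the cylinder is unrolled). The constants a, b are determined by the endpoint conditions.
With endpoint conditions z(0) = -5 and z(π/3) = 3: from z(0) = b we get b = -5, and a·π/3 + -5 = 3 gives a = 24/π, so
    z(θ) = (24/π) θ − 5.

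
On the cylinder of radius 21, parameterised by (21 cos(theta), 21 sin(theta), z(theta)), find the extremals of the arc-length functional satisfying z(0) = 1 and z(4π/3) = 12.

Parameterise the cylinder of radius R = 21 as
    r(θ) = (21 cos θ, 21 sin θ, z(θ)).
The arc-length element is
    ds = sqrt(441 + (dz/dθ)^2) dθ,
so the Lagrangian is L = sqrt(441 + z'^2).
L depends on z' only, not on z or θ, so ∂L/∂z = 0 and
    ∂L/∂z' = z' / sqrt(441 + z'^2).
The Euler-Lagrange equation gives
    d/dθ( z' / sqrt(441 + z'^2) ) = 0,
so z' is constant. Integrating once:
    z(θ) = a θ + b,
a helix on the cylinder (a straight line when the cylinder is unrolled). The constants a, b are determined by the endpoint conditions.
With endpoint conditions z(0) = 1 and z(4π/3) = 12: from z(0) = b we get b = 1, and a·4π/3 + 1 = 12 gives a = 33/(4π), so
    z(θ) = (33/(4π)) θ + 1.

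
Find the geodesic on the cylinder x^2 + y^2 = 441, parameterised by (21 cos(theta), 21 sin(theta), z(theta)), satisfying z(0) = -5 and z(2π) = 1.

Parameterise the cylinder of radius R = 21 as
    r(θ) = (21 cos θ, 21 sin θ, z(θ)).
The arc-length element is
    ds = sqrt(441 + (dz/dθ)^2) dθ,
so the Lagrangian is L = sqrt(441 + z'^2).
L depends on z' only, not on z or θ, so ∂L/∂z = 0 and
    ∂L/∂z' = z' / sqrt(441 + z'^2).
The Euler-Lagrange equation gives
    d/dθ( z' / sqrt(441 + z'^2) ) = 0,
so z' is constant. Integrating once:
    z(θ) = a θ + b,
a helix on the cylinder (a straight line when the cylinder is unrolled). The constants a, b are determined by the endpoint conditions.
With endpoint conditions z(0) = -5 and z(2π) = 1: from z(0) = b we get b = -5, and a·2π + -5 = 1 gives a = 3/π, so
    z(θ) = (3/π) θ − 5.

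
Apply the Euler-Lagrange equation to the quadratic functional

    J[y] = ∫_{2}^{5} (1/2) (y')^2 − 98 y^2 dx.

The Lagrangian is L = (1/2) (y')^2 − 98 y^2.
Compute ∂L/∂y = -196y, ∂L/∂y' = y'.
The Euler-Lagrange equation d/dx(∂L/∂y') − ∂L/∂y = 0 reduces to
    y'' + 196 y = 0.
Its general solution is
    y(x) = A sin(14x) + B cos(14x),
with A, B fixed by the endpoint conditions.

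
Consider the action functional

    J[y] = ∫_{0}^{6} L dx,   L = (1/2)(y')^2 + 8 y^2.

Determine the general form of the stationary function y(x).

The Lagrangian is L = (1/2)(y')^2 + 8 y^2.
∂L/∂y = 16y.
∂L/∂y' = y'.
The Euler-Lagrange equation d/dx(∂L/∂y') − ∂L/∂y = 0 becomes:
    y'' - 16 y = 0
General solution: y(x) = A e^(4x) + B e^(-4x), where A and B are arbitrary constants fixed by the endpoint conditions.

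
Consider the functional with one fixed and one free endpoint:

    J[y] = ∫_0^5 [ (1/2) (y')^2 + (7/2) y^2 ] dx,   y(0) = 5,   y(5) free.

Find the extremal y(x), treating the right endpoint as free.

The Lagrangian L = (1/2) (y')^2 + (7/2) y^2 gives
    ∂L/∂y = 7 y,   ∂L/∂y' = y'.
Euler-Lagrange: y'' − 7 y = 0.
With k = sqrt(7), the general solution is
    y(x) = A cosh(sqrt(7) x) + B sinh(sqrt(7) x).
Fixed left endpoint y(0) = 5 ⇒ A = 5.
The right endpoint x = 5 is free, so the natural (transversality) condition is ∂L/∂y' |_{x=5} = 0, i.e. y'(5) = 0.
Compute y'(x) = A k sinh(k x) + B k cosh(k x), so
    y'(5) = A k sinh(k·5) + B k cosh(k·5) = 0
    ⇒ B = −A tanh(k·5) = − 5 tanh(sqrt(7)·5).
Therefore the extremal is
    y(x) = 5 cosh(sqrt(7) x) − 5 tanh(sqrt(7)·5) sinh(sqrt(7) x).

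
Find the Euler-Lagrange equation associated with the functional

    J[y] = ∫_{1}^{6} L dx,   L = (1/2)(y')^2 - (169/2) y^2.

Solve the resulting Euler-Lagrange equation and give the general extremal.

The Lagrangian is L = (1/2)(y')^2 - (169/2) y^2.
∂L/∂y = -169y.
∂L/∂y' = y'.
The Euler-Lagrange equation d/dx(∂L/∂y') − ∂L/∂y = 0 becomes:
    y'' + 169 y = 0
General solution: y(x) = A sin(13x) + B cos(13x), where A and B are arbitrary constants fixed by the endpoint conditions.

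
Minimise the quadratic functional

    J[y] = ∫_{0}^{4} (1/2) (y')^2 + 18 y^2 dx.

The Lagrangian is L = (1/2) (y')^2 + 18 y^2.
Compute ∂L/∂y = 36y, ∂L/∂y' = y'.
The Euler-Lagrange equation d/dx(∂L/∂y') − ∂L/∂y = 0 reduces to
    y'' − 36 y = 0.
Its general solution is
    y(x) = A e^(6x) + B e^(−6x),
with A, B fixed by the endpoint conditions.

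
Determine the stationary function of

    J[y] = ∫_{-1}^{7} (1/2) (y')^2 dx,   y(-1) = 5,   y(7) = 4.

The Lagrangian is L = (1/2) (y')^2.
Compute ∂L/∂y = 0, ∂L/∂y' = y'.
The Euler-Lagrange equation d/dx(∂L/∂y') − ∂L/∂y = 0 reduces to
    y'' = 0.
Its general solution is
    y(x) = A x + B,
with A, B fixed by the endpoint conditions.
Applying the endpoint conditions y(-1) = 5 and y(7) = 4: solve A·-1 + B = 5 and A·7 + B = 4. Subtracting gives A(7 − -1) = 4 − 5, so A = -1/8, and B = 5 − A·-1 = 39/8. Therefore
    y(x) = (-1/8) x + 39/8.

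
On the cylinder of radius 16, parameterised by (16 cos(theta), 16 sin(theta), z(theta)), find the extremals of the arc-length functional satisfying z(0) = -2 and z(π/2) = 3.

Parameterise the cylinder of radius R = 16 as
    r(θ) = (16 cos θ, 16 sin θ, z(θ)).
The arc-length element is
    ds = sqrt(256 + (dz/dθ)^2) dθ,
so the Lagrangian is L = sqrt(256 + z'^2).
L depends on z' only, not on z or θ, so ∂L/∂z = 0 and
    ∂L/∂z' = z' / sqrt(256 + z'^2).
The Euler-Lagrange equation gives
    d/dθ( z' / sqrt(256 + z'^2) ) = 0,
so z' is constant. Integrating once:
    z(θ) = a θ + b,
a helix on the cylinder (a straight line when the cylinder is unrolled). The constants a, b are determined by the endpoint conditions.
With endpoint conditions z(0) = -2 and z(π/2) = 3: from z(0) = b we get b = -2, and a·π/2 + -2 = 3 gives a = 10/π, so
    z(θ) = (10/π) θ − 2.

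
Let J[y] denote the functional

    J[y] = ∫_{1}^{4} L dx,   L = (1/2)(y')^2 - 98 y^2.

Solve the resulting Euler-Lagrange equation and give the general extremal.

The Lagrangian is L = (1/2)(y')^2 - 98 y^2.
∂L/∂y = -196y.
∂L/∂y' = y'.
The Euler-Lagrange equation d/dx(∂L/∂y') − ∂L/∂y = 0 becomes:
    y'' + 196 y = 0
General solution: y(x) = A sin(14x) + B cos(14x), where A and B are arbitrary constants fixed by the endpoint conditions.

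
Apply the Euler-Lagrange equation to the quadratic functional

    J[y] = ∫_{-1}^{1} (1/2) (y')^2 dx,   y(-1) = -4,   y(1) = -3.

The Lagrangian is L = (1/2) (y')^2.
Compute ∂L/∂y = 0, ∂L/∂y' = y'.
The Euler-Lagrange equation d/dx(∂L/∂y') − ∂L/∂y = 0 reduces to
    y'' = 0.
Its general solution is
    y(x) = A x + B,
with A, B fixed by the endpoint conditions.
Applying the endpoint conditions y(-1) = -4 and y(1) = -3: solve A·-1 + B = -4 and A·1 + B = -3. Subtracting gives A(1 − -1) = -3 − -4, so A = 1/2, and B = -4 − A·-1 = -7/2. Therefore
    y(x) = (1/2) x - 7/2.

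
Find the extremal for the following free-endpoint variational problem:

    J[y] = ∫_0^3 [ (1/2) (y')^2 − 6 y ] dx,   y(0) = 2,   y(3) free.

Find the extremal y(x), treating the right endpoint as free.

The Lagrangian L = (1/2) (y')^2 − 6 y gives
    ∂L/∂y = −6,   ∂L/∂y' = y'.
Euler-Lagrange: d/dx(y') − (−6) = 0, i.e. y'' + 6 = 0, so
    y(x) = −(6/2) x^2 + C1 x + C2.
Fixed left endpoint y(0) = 2 ⇒ C2 = 2.
The right endpoint x = 3 is free, so the natural (transversality) condition is ∂L/∂y' |_{x=3} = 0, i.e. y'(3) = 0.
Compute y'(x) = −6 x + C1, so y'(3) = −18 + C1 = 0 ⇒ C1 = 18.
Therefore the extremal is
    y(x) = −3 x^2 + 18 x + 2.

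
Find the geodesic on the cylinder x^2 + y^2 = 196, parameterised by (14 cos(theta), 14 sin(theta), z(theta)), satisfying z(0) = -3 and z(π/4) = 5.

Parameterise the cylinder of radius R = 14 as
    r(θ) = (14 cos θ, 14 sin θ, z(θ)).
The arc-length element is
    ds = sqrt(196 + (dz/dθ)^2) dθ,
so the Lagrangian is L = sqrt(196 + z'^2).
L depends on z' only, not on z or θ, so ∂L/∂z = 0 and
    ∂L/∂z' = z' / sqrt(196 + z'^2).
The Euler-Lagrange equation gives
    d/dθ( z' / sqrt(196 + z'^2) ) = 0,
so z' is constant. Integrating once:
    z(θ) = a θ + b,
a helix on the cylinder (a straight line when the cylinder is unrolled). The constants a, b are determined by the endpoint conditions.
With endpoint conditions z(0) = -3 and z(π/4) = 5: from z(0) = b we get b = -3, and a·π/4 + -3 = 5 gives a = 32/π, so
    z(θ) = (32/π) θ − 3.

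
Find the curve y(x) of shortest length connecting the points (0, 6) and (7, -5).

Arc-length functional: J[y] = ∫ sqrt(1 + (y')^2) dx.
Lagrangian L = sqrt(1 + (y')^2) has no explicit y dependence, so ∂L/∂y = 0 and the Euler-Lagrange equation gives
    d/dx( y' / sqrt(1 + (y')^2) ) = 0  ⇒  y' / sqrt(1 + (y')^2) = const.
Hence y' is constant, so y(x) is affine.
Fitting the endpoints (0, 6) and (7, -5):
    slope m = ((-5) − 6) / (7 − 0) = -11/7,
    intercept c = 6 − m·0 = 6.
Extremal: y(x) = (-11/7) x + 6.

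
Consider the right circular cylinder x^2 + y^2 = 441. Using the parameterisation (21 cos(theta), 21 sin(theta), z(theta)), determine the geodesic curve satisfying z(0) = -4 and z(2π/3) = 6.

Parameterise the cylinder of radius R = 21 as
    r(θ) = (21 cos θ, 21 sin θ, z(θ)).
The arc-length element is
    ds = sqrt(441 + (dz/dθ)^2) dθ,
so the Lagrangian is L = sqrt(441 + z'^2).
L depends on z' only, not on z or θ, so ∂L/∂z = 0 and
    ∂L/∂z' = z' / sqrt(441 + z'^2).
The Euler-Lagrange equation gives
    d/dθ( z' / sqrt(441 + z'^2) ) = 0,
so z' is constant. Integrating once:
    z(θ) = a θ + b,
a helix on the cylinder (a straight line when the cylinder is unrolled). The constants a, b are determined by the endpoint conditions.
With endpoint conditions z(0) = -4 and z(2π/3) = 6: from z(0) = b we get b = -4, and a·2π/3 + -4 = 6 gives a = 15/π, so
    z(θ) = (15/π) θ − 4.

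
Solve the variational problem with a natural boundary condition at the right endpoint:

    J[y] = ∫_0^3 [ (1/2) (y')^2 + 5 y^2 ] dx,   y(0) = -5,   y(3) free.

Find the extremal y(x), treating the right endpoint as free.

The Lagrangian L = (1/2) (y')^2 + 5 y^2 gives
    ∂L/∂y = 10 y,   ∂L/∂y' = y'.
Euler-Lagrange: y'' − 10 y = 0.
With k = sqrt(10), the general solution is
    y(x) = A cosh(sqrt(10) x) + B sinh(sqrt(10) x).
Fixed left endpoint y(0) = -5 ⇒ A = -5.
The right endpoint x = 3 is free, so the natural (transversality) condition is ∂L/∂y' |_{x=3} = 0, i.e. y'(3) = 0.
Compute y'(x) = A k sinh(k x) + B k cosh(k x), so
    y'(3) = A k sinh(k·3) + B k cosh(k·3) = 0
    ⇒ B = −A tanh(k·3) = 5 tanh(sqrt(10)·3).
Therefore the extremal is
    y(x) = −5 cosh(sqrt(10) x) + 5 tanh(sqrt(10)·3) sinh(sqrt(10) x).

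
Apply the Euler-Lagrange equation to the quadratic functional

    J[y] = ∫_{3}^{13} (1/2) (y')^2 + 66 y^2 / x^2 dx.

The Lagrangian is L = (1/2) (y')^2 + 66 y^2 / x^2.
Compute ∂L/∂y = 132y/x^2, ∂L/∂y' = y'.
The Euler-Lagrange equation d/dx(∂L/∂y') − ∂L/∂y = 0 reduces to
    y'' − 132/x^2 · y = 0  (x > 0).
Its general solution is
    y(x) = A x^12 + B x^(-11),
with A, B fixed by the endpoint conditions.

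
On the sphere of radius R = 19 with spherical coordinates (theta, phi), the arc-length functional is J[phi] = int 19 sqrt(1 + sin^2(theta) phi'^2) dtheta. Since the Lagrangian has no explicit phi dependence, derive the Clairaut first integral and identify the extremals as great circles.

On the sphere of radius R = 19 with spherical coordinates (θ, φ), the induced metric is
    ds^2 = 361(dθ^2 + sin^2(θ) dφ^2).
Parameterise by θ; the arc-length functional is
    J[φ] = ∫ 19 sqrt(1 + sin^2(θ) (dφ/dθ)^2) dθ,
so L = 19 sqrt(1 + sin^2(θ) φ'^2). Compute
    ∂L/∂φ = 0  (L has no explicit φ dependence),
    ∂L/∂φ' = 19 sin^2(θ) φ' / sqrt(1 + sin^2(θ) φ'^2).
Since ∂L/∂φ = 0, the Euler-Lagrange equation
    d/dθ(∂L/∂φ') − ∂L/∂φ = 0
reduces to d/dθ(∂L/∂φ') = 0, i.e. the momentum conjugate to φ is conserved:
    19 sin^2(θ) φ' / sqrt(1 + sin^2(θ) φ'^2) = C.
The overall factor of 19 is constant, so dividing through gives Clairaut's relation sin^2(θ) φ' / sqrt(1 + sin^2(θ) φ'^2) = C' (with C' = C/19). Solving for φ' and integrating gives the great-circle family
    cot(θ) = A cos(φ − φ_0),
i.e. the intersection of the sphere with a plane through the origin. The two constants A and φ_0 (equivalently C and one phase) are fixed by the two endpoint conditions.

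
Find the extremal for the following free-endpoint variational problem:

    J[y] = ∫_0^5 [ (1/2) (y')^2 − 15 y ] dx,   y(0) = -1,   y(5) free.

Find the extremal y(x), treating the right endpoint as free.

The Lagrangian L = (1/2) (y')^2 − 15 y gives
    ∂L/∂y = −15,   ∂L/∂y' = y'.
Euler-Lagrange: d/dx(y') − (−15) = 0, i.e. y'' + 15 = 0, so
    y(x) = −(15/2) x^2 + C1 x + C2.
Fixed left endpoint y(0) = -1 ⇒ C2 = -1.
The right endpoint x = 5 is free, so the natural (transversality) condition is ∂L/∂y' |_{x=5} = 0, i.e. y'(5) = 0.
Compute y'(x) = −15 x + C1, so y'(5) = −75 + C1 = 0 ⇒ C1 = 75.
Therefore the extremal is
    y(x) = −(15/2) x^2 + 75 x − 1.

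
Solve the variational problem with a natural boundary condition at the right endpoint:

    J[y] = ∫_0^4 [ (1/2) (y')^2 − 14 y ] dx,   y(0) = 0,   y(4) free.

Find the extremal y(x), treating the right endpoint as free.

The Lagrangian L = (1/2) (y')^2 − 14 y gives
    ∂L/∂y = −14,   ∂L/∂y' = y'.
Euler-Lagrange: d/dx(y') − (−14) = 0, i.e. y'' + 14 = 0, so
    y(x) = −(14/2) x^2 + C1 x + C2.
Fixed left endpoint y(0) = 0 ⇒ C2 = 0.
The right endpoint x = 4 is free, so the natural (transversality) condition is ∂L/∂y' |_{x=4} = 0, i.e. y'(4) = 0.
Compute y'(x) = −14 x + C1, so y'(4) = −56 + C1 = 0 ⇒ C1 = 56.
Therefore the extremal is
    y(x) = −7 x^2 + 56 x.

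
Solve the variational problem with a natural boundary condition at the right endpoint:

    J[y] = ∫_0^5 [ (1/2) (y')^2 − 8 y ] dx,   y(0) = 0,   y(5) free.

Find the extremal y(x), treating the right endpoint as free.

The Lagrangian L = (1/2) (y')^2 − 8 y gives
    ∂L/∂y = −8,   ∂L/∂y' = y'.
Euler-Lagrange: d/dx(y') − (−8) = 0, i.e. y'' + 8 = 0, so
    y(x) = −(8/2) x^2 + C1 x + C2.
Fixed left endpoint y(0) = 0 ⇒ C2 = 0.
The right endpoint x = 5 is free, so the natural (transversality) condition is ∂L/∂y' |_{x=5} = 0, i.e. y'(5) = 0.
Compute y'(x) = −8 x + C1, so y'(5) = −40 + C1 = 0 ⇒ C1 = 40.
Therefore the extremal is
    y(x) = −4 x^2 + 40 x.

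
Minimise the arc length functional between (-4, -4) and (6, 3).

Arc-length functional: J[y] = ∫ sqrt(1 + (y')^2) dx.
Lagrangian L = sqrt(1 + (y')^2) has no explicit y dependence, so ∂L/∂y = 0 and the Euler-Lagrange equation gives
    d/dx( y' / sqrt(1 + (y')^2) ) = 0  ⇒  y' / sqrt(1 + (y')^2) = const.
Hence y' is constant, so y(x) is affine.
Fitting the endpoints (-4, -4) and (6, 3):
    slope m = (3 − (-4)) / (6 − (-4)) = 7/10,
    intercept c = (-4) − m·(-4) = -6/5.
Extremal: y(x) = (7/10) x - 6/5.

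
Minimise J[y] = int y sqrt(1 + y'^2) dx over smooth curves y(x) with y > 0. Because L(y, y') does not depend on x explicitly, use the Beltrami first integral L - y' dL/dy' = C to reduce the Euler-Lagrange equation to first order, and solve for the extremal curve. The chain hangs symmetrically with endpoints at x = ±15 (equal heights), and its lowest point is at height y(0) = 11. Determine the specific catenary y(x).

The Lagrangian L(y, y') = y sqrt(1 + y'^2) has no explicit x dependence, so the Beltrami identity applies:
    L − y' ∂L/∂y' = C.
Compute ∂L/∂y' = y · y' / sqrt(1 + y'^2). Then
    L − y' ∂L/∂y'
    = y sqrt(1 + y'^2) − y · y'^2 / sqrt(1 + y'^2)
    = y (1 + y'^2 − y'^2) / sqrt(1 + y'^2)
    = y / sqrt(1 + y'^2) = C.
Squaring gives y^2 = C^2 (1 + y'^2), i.e.
    y'^2 = y^2 / C^2 − 1.
Separating variables,
    dy / sqrt(y^2 − C^2) = dx / C,
and integrating gives arccosh(y / C) = (x − a)/C, so
    y(x) = C cosh((x − a)/C),
the catenary. The constants C and a are fixed by the two endpoint conditions (and, for the hanging-chain problem, the length constraint selects C).
Now fit the given data. The endpoints x = ±15 are symmetric at equal height, so the catenary is even about its minimum: a = 0 and y(x) = C cosh(x/C). The lowest point is y(0) = C cosh(0) = C, and we are told y(0) = 11, so C = 11. Therefore
    y(x) = 11 cosh(x/11),
and at the endpoints
    y(±15) = 11 cosh(15/11).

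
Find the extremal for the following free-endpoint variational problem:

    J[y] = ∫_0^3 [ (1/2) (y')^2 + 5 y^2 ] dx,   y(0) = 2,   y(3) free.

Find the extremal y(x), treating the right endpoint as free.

The Lagrangian L = (1/2) (y')^2 + 5 y^2 gives
    ∂L/∂y = 10 y,   ∂L/∂y' = y'.
Euler-Lagrange: y'' − 10 y = 0.
With k = sqrt(10), the general solution is
    y(x) = A cosh(sqrt(10) x) + B sinh(sqrt(10) x).
Fixed left endpoint y(0) = 2 ⇒ A = 2.
The right endpoint x = 3 is free, so the natural (transversality) condition is ∂L/∂y' |_{x=3} = 0, i.e. y'(3) = 0.
Compute y'(x) = A k sinh(k x) + B k cosh(k x), so
    y'(3) = A k sinh(k·3) + B k cosh(k·3) = 0
    ⇒ B = −A tanh(k·3) = − 2 tanh(sqrt(10)·3).
Therefore the extremal is
    y(x) = 2 cosh(sqrt(10) x) − 2 tanh(sqrt(10)·3) sinh(sqrt(10) x).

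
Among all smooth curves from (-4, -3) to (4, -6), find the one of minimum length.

Arc-length functional: J[y] = ∫ sqrt(1 + (y')^2) dx.
Lagrangian L = sqrt(1 + (y')^2) has no explicit y dependence, so ∂L/∂y = 0 and the Euler-Lagrange equation gives
    d/dx( y' / sqrt(1 + (y')^2) ) = 0  ⇒  y' / sqrt(1 + (y')^2) = const.
Hence y' is constant, so y(x) is affine.
Fitting the endpoints (-4, -3) and (4, -6):
    slope m = ((-6) − (-3)) / (4 − (-4)) = -3/8,
    intercept c = (-3) − m·(-4) = -9/2.
Extremal: y(x) = (-3/8) x - 9/2.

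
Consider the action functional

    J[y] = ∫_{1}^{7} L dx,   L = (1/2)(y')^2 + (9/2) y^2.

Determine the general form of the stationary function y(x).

The Lagrangian is L = (1/2)(y')^2 + (9/2) y^2.
∂L/∂y = 9y.
∂L/∂y' = y'.
The Euler-Lagrange equation d/dx(∂L/∂y') − ∂L/∂y = 0 becomes:
    y'' - 9 y = 0
General solution: y(x) = A e^(3x) + B e^(-3x), where A and B are arbitrary constants fixed by the endpoint conditions.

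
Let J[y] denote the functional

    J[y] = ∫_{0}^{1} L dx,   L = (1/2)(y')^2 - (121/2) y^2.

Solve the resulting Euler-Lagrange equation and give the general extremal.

The Lagrangian is L = (1/2)(y')^2 - (121/2) y^2.
∂L/∂y = -121y.
∂L/∂y' = y'.
The Euler-Lagrange equation d/dx(∂L/∂y') − ∂L/∂y = 0 becomes:
    y'' + 121 y = 0
General solution: y(x) = A sin(11x) + B cos(11x), where A and B are arbitrary constants fixed by the endpoint conditions.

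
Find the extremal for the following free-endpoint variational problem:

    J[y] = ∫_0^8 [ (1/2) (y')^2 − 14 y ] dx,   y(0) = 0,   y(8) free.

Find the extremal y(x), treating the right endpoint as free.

The Lagrangian L = (1/2) (y')^2 − 14 y gives
    ∂L/∂y = −14,   ∂L/∂y' = y'.
Euler-Lagrange: d/dx(y') − (−14) = 0, i.e. y'' + 14 = 0, so
    y(x) = −(14/2) x^2 + C1 x + C2.
Fixed left endpoint y(0) = 0 ⇒ C2 = 0.
The right endpoint x = 8 is free, so the natural (transversality) condition is ∂L/∂y' |_{x=8} = 0, i.e. y'(8) = 0.
Compute y'(x) = −14 x + C1, so y'(8) = −112 + C1 = 0 ⇒ C1 = 112.
Therefore the extremal is
    y(x) = −7 x^2 + 112 x.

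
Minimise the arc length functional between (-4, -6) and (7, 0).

Arc-length functional: J[y] = ∫ sqrt(1 + (y')^2) dx.
Lagrangian L = sqrt(1 + (y')^2) has no explicit y dependence, so ∂L/∂y = 0 and the Euler-Lagrange equation gives
    d/dx( y' / sqrt(1 + (y')^2) ) = 0  ⇒  y' / sqrt(1 + (y')^2) = const.
Hence y' is constant, so y(x) is affine.
Fitting the endpoints (-4, -6) and (7, 0):
    slope m = (0 − (-6)) / (7 − (-4)) = 6/11,
    intercept c = (-6) − m·(-4) = -42/11.
Extremal: y(x) = (6/11) x - 42/11.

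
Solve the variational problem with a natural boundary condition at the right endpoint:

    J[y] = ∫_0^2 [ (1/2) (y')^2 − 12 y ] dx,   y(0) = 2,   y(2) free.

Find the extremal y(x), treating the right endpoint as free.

The Lagrangian L = (1/2) (y')^2 − 12 y gives
    ∂L/∂y = −12,   ∂L/∂y' = y'.
Euler-Lagrange: d/dx(y') − (−12) = 0, i.e. y'' + 12 = 0, so
    y(x) = −(12/2) x^2 + C1 x + C2.
Fixed left endpoint y(0) = 2 ⇒ C2 = 2.
The right endpoint x = 2 is free, so the natural (transversality) condition is ∂L/∂y' |_{x=2} = 0, i.e. y'(2) = 0.
Compute y'(x) = −12 x + C1, so y'(2) = −24 + C1 = 0 ⇒ C1 = 24.
Therefore the extremal is
    y(x) = −6 x^2 + 24 x + 2.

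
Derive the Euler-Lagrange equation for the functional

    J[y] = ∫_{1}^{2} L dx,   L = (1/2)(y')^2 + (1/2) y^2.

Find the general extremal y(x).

The Lagrangian is L = (1/2)(y')^2 + (1/2) y^2.
∂L/∂y = y.
∂L/∂y' = y'.
The Euler-Lagrange equation d/dx(∂L/∂y') − ∂L/∂y = 0 becomes:
    y'' - y = 0
General solution: y(x) = A e^x + B e^(-x), where A and B are arbitrary constants fixed by the endpoint conditions.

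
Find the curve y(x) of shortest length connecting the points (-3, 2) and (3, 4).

Arc-length functional: J[y] = ∫ sqrt(1 + (y')^2) dx.
Lagrangian L = sqrt(1 + (y')^2) has no explicit y dependence, so ∂L/∂y = 0 and the Euler-Lagrange equation gives
    d/dx( y' / sqrt(1 + (y')^2) ) = 0  ⇒  y' / sqrt(1 + (y')^2) = const.
Hence y' is constant, so y(x) is affine.
Fitting the endpoints (-3, 2) and (3, 4):
    slope m = (4 − 2) / (3 − (-3)) = 1/3,
    intercept c = 2 − m·(-3) = 3.
Extremal: y(x) = (1/3) x + 3.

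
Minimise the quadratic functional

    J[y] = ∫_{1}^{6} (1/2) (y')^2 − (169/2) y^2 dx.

The Lagrangian is L = (1/2) (y')^2 − (169/2) y^2.
Compute ∂L/∂y = -169y, ∂L/∂y' = y'.
The Euler-Lagrange equation d/dx(∂L/∂y') − ∂L/∂y = 0 reduces to
    y'' + 169 y = 0.
Its general solution is
    y(x) = A sin(13x) + B cos(13x),
with A, B fixed by the endpoint conditions.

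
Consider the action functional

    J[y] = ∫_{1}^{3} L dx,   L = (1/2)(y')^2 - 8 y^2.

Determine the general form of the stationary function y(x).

The Lagrangian is L = (1/2)(y')^2 - 8 y^2.
∂L/∂y = -16y.
∂L/∂y' = y'.
The Euler-Lagrange equation d/dx(∂L/∂y') − ∂L/∂y = 0 becomes:
    y'' + 16 y = 0
General solution: y(x) = A sin(4x) + B cos(4x), where A and B are arbitrary constants fixed by the endpoint conditions.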